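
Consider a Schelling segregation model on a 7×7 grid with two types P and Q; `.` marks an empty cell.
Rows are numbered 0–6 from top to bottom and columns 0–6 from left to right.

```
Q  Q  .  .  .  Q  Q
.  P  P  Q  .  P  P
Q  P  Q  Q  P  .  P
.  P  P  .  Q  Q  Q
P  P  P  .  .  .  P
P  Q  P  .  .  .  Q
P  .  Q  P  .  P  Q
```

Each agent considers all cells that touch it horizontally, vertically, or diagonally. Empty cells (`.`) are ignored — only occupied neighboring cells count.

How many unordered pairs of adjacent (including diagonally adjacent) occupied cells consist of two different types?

Scan each occupied cell's neighbors to the right and below (and the two forward diagonals) so each pair is counted once.
From row 0: 7 unlike of 9 pairs (running 7/9).
From row 1: 6 unlike of 15 pairs (running 13/24).
From row 2: 11 unlike of 15 pairs (running 24/39).
From row 3: 2 unlike of 10 pairs (running 26/49).
From row 4: 4 unlike of 10 pairs (running 30/59).
From row 5: 5 unlike of 9 pairs (running 35/68).
From row 6: 2 unlike of 2 pairs (running 37/70).
Total adjacent occupied pairs: 70; unlike-type pairs: 37.

37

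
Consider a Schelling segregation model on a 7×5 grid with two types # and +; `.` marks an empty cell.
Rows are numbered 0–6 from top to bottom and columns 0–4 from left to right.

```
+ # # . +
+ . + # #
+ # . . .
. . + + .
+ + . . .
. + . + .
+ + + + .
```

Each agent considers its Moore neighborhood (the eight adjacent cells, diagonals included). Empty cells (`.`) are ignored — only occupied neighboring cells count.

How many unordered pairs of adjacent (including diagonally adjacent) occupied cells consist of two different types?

11

Scan each occupied cell's neighbors to the right and below (and the two forward diagonals) so each pair is counted once.
From row 0: 6 unlike of 9 pairs (running 6/9).
From row 1: 3 unlike of 5 pairs (running 9/14).
From row 2: 2 unlike of 2 pairs (running 11/16).
From row 3: 0 unlike of 2 pairs (running 11/18).
From row 4: 0 unlike of 3 pairs (running 11/21).
From row 5: 0 unlike of 5 pairs (running 11/26).
From row 6: 0 unlike of 3 pairs (running 11/29).
Total adjacent occupied pairs: 29; unlike-type pairs: 11.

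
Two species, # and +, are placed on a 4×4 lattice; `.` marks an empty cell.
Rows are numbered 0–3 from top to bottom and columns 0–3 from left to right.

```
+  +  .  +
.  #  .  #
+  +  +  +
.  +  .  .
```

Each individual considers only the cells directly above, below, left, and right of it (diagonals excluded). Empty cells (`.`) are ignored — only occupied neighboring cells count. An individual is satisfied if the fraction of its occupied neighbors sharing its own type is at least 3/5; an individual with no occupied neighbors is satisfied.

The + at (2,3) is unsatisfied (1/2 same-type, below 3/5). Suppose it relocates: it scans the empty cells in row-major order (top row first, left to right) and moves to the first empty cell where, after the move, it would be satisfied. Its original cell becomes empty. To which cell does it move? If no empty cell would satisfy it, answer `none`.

(0,2)

Vacating (2,3). Empty cells in order:
  (0,2): 2/2 same-type → satisfied — stop here.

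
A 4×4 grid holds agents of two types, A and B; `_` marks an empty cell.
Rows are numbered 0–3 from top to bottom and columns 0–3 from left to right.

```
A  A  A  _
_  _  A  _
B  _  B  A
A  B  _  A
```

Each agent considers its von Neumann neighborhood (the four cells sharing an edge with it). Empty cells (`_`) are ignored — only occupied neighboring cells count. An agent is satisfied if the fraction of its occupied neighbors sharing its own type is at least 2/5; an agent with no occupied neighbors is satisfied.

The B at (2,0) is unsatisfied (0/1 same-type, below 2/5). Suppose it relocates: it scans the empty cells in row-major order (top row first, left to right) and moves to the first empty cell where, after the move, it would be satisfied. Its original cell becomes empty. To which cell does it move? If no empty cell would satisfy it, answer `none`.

(2,1)

Vacating (2,0). Empty cells in order:
  (0,3): 0/1 same-type → still unsatisfied.
  (1,0): 0/1 same-type → still unsatisfied.
  (1,1): 0/2 same-type → still unsatisfied.
  (1,3): 0/2 same-type → still unsatisfied.
  (2,1): 2/2 same-type → satisfied — stop here.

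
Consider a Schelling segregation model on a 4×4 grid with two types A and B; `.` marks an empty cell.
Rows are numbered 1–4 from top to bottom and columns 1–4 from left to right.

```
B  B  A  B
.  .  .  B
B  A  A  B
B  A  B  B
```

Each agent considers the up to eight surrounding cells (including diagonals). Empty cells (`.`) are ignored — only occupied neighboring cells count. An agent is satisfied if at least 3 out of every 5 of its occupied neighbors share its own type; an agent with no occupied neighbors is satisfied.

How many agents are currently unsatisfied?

Row 1: (1,1)B 1/1 satisfied · (1,2)B 1/2 not · (1,3)A 0/3 not · (1,4)B 1/2 not
Row 2: (2,4)B 2/4 not
Row 3: (3,1)B 1/3 not · (3,2)A 2/5 not · (3,3)A 2/6 not · (3,4)B 3/4 satisfied
Row 4: (4,1)B 1/3 not · (4,2)A 2/5 not · (4,3)B 2/5 not · (4,4)B 2/3 satisfied
Unsatisfied: (1,2), (1,3), (1,4), (2,4), (3,1), (3,2), (3,3), (4,1), (4,2), (4,3) — 10 in total.

10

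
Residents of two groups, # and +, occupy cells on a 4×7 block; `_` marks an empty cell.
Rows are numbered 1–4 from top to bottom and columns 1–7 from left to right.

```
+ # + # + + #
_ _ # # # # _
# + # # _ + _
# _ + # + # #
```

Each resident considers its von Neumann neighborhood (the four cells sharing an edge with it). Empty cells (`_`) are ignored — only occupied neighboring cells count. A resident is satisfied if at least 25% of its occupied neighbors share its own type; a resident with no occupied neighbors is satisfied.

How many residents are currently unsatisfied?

(1,1)+ 0/1 not
(1,2)# 0/2 not
(1,3)+ 0/3 not
(1,4)# 1/3 satisfied
(1,5)+ 1/3 satisfied
(1,6)+ 1/3 satisfied
(1,7)# 0/1 not
(2,3)# 2/3 satisfied
(2,4)# 4/4 satisfied
(2,5)# 2/3 satisfied
(2,6)# 1/3 satisfied
(3,1)# 1/2 satisfied
(3,2)+ 0/2 not
(3,3)# 2/4 satisfied
(3,4)# 3/3 satisfied
(3,6)+ 0/2 not
(4,1)# 1/1 satisfied
(4,3)+ 0/2 not
(4,4)# 1/3 satisfied
(4,5)+ 0/2 not
(4,6)# 1/3 satisfied
(4,7)# 1/1 satisfied
Unsatisfied: (1,1), (1,2), (1,3), (1,7), (3,2), (3,6), (4,3), (4,5) — 8 in total.

8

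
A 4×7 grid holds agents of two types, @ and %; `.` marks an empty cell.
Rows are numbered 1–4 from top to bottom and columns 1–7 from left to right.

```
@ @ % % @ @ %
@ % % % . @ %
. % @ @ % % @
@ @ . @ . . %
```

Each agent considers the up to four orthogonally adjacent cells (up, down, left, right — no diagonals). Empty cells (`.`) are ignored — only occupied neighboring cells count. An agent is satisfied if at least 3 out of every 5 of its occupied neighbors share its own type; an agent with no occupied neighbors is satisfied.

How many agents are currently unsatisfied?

Row 1: (1,1)@ 2/2 ok · (1,2)@ 1/3 unhappy · (1,3)% 2/3 ok · (1,4)% 2/3 ok · (1,5)@ 1/2 unhappy · (1,6)@ 2/3 ok · (1,7)% 1/2 unhappy
Row 2: (2,1)@ 1/2 unhappy · (2,2)% 2/4 unhappy · (2,3)% 3/4 ok · (2,4)% 2/3 ok · (2,6)@ 1/3 unhappy · (2,7)% 1/3 unhappy
Row 3: (3,2)% 1/3 unhappy · (3,3)@ 1/3 unhappy · (3,4)@ 2/4 unhappy · (3,5)% 1/2 unhappy · (3,6)% 1/3 unhappy · (3,7)@ 0/3 unhappy
Row 4: (4,1)@ 1/1 ok · (4,2)@ 1/2 unhappy · (4,4)@ 1/1 ok · (4,7)% 0/1 unhappy
Unsatisfied: (1,2), (1,5), (1,7), (2,1), (2,2), (2,6), (2,7), (3,2), (3,3), (3,4), (3,5), (3,6), (3,7), (4,2), (4,7) — 15 in total.

15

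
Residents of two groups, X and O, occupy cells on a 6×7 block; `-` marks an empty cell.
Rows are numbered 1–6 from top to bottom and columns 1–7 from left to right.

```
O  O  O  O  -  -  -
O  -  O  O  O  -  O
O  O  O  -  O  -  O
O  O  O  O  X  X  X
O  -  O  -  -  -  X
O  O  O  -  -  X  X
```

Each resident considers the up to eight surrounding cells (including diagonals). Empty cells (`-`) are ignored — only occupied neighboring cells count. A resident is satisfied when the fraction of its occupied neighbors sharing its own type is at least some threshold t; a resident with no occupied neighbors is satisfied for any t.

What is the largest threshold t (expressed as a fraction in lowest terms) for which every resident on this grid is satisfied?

1/3

(1,1)O 2/2
(1,2)O 4/4
(1,3)O 4/4
(1,4)O 4/4
(2,1)O 4/4
(2,3)O 6/6
(2,4)O 6/6
(2,5)O 3/3
(2,7)O 1/1
(3,1)O 4/4
(3,2)O 7/7
(3,3)O 6/6
(3,5)O 3/5
(3,7)O 1/3
(4,1)O 4/4
(4,2)O 7/7
(4,3)O 5/5
(4,4)O 4/5
(4,5)X 1/3
(4,6)X 3/5
(4,7)X 2/3
(5,1)O 4/4
(5,3)O 5/5
(5,7)X 4/4
(6,1)O 2/2
(6,2)O 4/4
(6,3)O 2/2
(6,6)X 2/2
(6,7)X 2/2
The smallest same-type fraction is 1/3 at (3,7), which reduces to 1/3. Any threshold above that leaves this resident unsatisfied.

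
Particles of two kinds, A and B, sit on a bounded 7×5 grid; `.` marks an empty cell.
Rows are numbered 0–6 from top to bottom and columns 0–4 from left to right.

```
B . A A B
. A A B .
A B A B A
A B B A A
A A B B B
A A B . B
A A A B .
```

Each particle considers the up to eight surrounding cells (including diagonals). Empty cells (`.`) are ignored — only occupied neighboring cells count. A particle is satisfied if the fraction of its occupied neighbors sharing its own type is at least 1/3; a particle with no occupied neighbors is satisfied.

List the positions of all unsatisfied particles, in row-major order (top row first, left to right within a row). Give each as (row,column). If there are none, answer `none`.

(0,0), (1,3), (2,1), (2,3)

(0,0)B 0/1 not
(0,2)A 3/4 satisfied
(0,3)A 2/4 satisfied
(0,4)B 1/2 satisfied
(1,1)A 4/6 satisfied
(1,2)A 4/7 satisfied
(1,3)B 2/7 not
(2,0)A 2/4 satisfied
(2,1)B 2/7 not
(2,2)A 3/8 satisfied
(2,3)B 2/7 not
(2,4)A 2/4 satisfied
(3,0)A 3/5 satisfied
(3,1)B 3/8 satisfied
(3,2)B 5/8 satisfied
(3,3)A 3/8 satisfied
(3,4)A 2/5 satisfied
(4,0)A 4/5 satisfied
(4,1)A 4/8 satisfied
(4,2)B 4/7 satisfied
(4,3)B 5/7 satisfied
(4,4)B 2/4 satisfied
(5,0)A 5/5 satisfied
(5,1)A 6/8 satisfied
(5,2)B 3/7 satisfied
(5,4)B 3/3 satisfied
(6,0)A 3/3 satisfied
(6,1)A 4/5 satisfied
(6,2)A 2/4 satisfied
(6,3)B 2/3 satisfied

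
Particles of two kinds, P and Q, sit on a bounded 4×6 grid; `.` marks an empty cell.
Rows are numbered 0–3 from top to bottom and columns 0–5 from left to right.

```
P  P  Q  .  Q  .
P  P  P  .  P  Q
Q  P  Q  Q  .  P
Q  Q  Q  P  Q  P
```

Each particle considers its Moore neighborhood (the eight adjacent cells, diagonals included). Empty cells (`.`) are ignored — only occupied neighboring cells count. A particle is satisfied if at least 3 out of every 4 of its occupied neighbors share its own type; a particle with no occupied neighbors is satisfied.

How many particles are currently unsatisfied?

Row 0: (0,0)P 3/3 ✓ · (0,1)P 4/5 ✓ · (0,2)Q 0/3 ✗ · (0,4)Q 1/2 ✗
Row 1: (1,0)P 4/5 ✓ · (1,1)P 5/8 ✗ · (1,2)P 3/6 ✗ · (1,4)P 1/4 ✗ · (1,5)Q 1/3 ✗
Row 2: (2,0)Q 2/5 ✗ · (2,1)P 3/8 ✗ · (2,2)Q 3/7 ✗ · (2,3)Q 3/6 ✗ · (2,5)P 2/4 ✗
Row 3: (3,0)Q 2/3 ✗ · (3,1)Q 4/5 ✓ · (3,2)Q 3/5 ✗ · (3,3)P 0/4 ✗ · (3,4)Q 1/4 ✗ · (3,5)P 1/2 ✗
Unsatisfied: (0,2), (0,4), (1,1), (1,2), (1,4), (1,5), (2,0), (2,1), (2,2), (2,3), (2,5), (3,0), (3,2), (3,3), (3,4), (3,5) — 16 in total.

16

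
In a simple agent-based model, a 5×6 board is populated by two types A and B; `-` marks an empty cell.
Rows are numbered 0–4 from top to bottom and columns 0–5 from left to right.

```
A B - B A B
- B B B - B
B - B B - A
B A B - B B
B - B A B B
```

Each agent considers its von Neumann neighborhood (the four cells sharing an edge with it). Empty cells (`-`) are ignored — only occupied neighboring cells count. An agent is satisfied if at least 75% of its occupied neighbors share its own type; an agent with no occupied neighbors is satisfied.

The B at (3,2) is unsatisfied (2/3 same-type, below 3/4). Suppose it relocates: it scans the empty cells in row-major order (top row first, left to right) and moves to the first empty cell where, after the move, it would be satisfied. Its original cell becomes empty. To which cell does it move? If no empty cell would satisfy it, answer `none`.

Vacating (3,2). Empty cells in order:
  (0,2): 3/3 same-type → satisfied — stop here.

(0,2)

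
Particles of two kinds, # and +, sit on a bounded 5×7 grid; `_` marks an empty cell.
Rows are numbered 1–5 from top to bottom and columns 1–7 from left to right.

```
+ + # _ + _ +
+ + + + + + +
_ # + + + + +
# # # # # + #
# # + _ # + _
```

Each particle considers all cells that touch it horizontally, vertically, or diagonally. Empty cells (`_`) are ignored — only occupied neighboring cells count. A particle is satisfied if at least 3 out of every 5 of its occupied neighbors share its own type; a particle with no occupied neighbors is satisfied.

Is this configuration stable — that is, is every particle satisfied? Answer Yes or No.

(1,1)+ 3/3 ✓
(1,2)+ 4/5 ✓
(1,3)# 0/4 ✗
(1,5)+ 3/3 ✓
(1,7)+ 2/2 ✓
(2,1)+ 3/4 ✓
(2,2)+ 5/7 ✓
(2,3)+ 5/7 ✓
(2,4)+ 6/7 ✓
(2,5)+ 6/6 ✓
(2,6)+ 7/7 ✓
(2,7)+ 4/4 ✓
(3,2)# 3/7 ✗
(3,3)+ 4/8 ✗
(3,4)+ 5/8 ✓
(3,5)+ 6/8 ✓
(3,6)+ 6/8 ✓
(3,7)+ 4/5 ✓
(4,1)# 4/4 ✓
(4,2)# 5/7 ✓
(4,3)# 4/7 ✗
(4,4)# 3/7 ✗
(4,5)# 2/7 ✗
(4,6)+ 4/7 ✗
(4,7)# 0/4 ✗
(5,1)# 3/3 ✓
(5,2)# 4/5 ✓
(5,3)+ 0/4 ✗
(5,5)# 2/4 ✗
(5,6)+ 1/4 ✗
For instance (1,3) has only 0/4 same-type neighbors, below 3/5.

No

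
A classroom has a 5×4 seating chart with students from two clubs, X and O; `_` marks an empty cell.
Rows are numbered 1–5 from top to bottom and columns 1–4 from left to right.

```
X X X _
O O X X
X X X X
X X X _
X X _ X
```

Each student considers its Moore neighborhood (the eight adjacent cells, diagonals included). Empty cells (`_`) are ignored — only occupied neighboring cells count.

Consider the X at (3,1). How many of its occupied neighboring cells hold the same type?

3

Occupied neighbors of (3,1): (2,1)=O, (2,2)=O, (3,2)=X, (4,1)=X, (4,2)=X.
Same type (X): 3 of 5.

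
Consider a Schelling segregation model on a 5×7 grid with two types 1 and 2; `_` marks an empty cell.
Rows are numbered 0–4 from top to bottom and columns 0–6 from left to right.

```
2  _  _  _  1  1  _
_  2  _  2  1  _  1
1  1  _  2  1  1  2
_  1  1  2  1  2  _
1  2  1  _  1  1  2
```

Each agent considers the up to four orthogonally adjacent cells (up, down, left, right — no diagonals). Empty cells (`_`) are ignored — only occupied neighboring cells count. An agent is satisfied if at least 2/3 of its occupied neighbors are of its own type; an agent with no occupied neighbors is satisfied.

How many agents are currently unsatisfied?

Row 0: (0,0)2 0/0 ok · (0,4)1 2/2 ok · (0,5)1 1/1 ok
Row 1: (1,1)2 0/1 unhappy · (1,3)2 1/2 unhappy · (1,4)1 2/3 ok · (1,6)1 0/1 unhappy
Row 2: (2,0)1 1/1 ok · (2,1)1 2/3 ok · (2,3)2 2/3 ok · (2,4)1 3/4 ok · (2,5)1 1/3 unhappy · (2,6)2 0/2 unhappy
Row 3: (3,1)1 2/3 ok · (3,2)1 2/3 ok · (3,3)2 1/3 unhappy · (3,4)1 2/4 unhappy · (3,5)2 0/3 unhappy
Row 4: (4,0)1 0/1 unhappy · (4,1)2 0/3 unhappy · (4,2)1 1/2 unhappy · (4,4)1 2/2 ok · (4,5)1 1/3 unhappy · (4,6)2 0/1 unhappy
Unsatisfied: (1,1), (1,3), (1,6), (2,5), (2,6), (3,3), (3,4), (3,5), (4,0), (4,1), (4,2), (4,5), (4,6) — 13 in total.

13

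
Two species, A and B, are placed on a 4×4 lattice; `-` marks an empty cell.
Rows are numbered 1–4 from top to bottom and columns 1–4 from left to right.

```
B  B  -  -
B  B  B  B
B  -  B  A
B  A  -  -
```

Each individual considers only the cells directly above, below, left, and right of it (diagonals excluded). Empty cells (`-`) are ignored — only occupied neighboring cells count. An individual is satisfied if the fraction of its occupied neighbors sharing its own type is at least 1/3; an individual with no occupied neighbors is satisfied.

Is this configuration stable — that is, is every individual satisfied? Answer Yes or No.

No

(1,1)B 2/2 ✓
(1,2)B 2/2 ✓
(2,1)B 3/3 ✓
(2,2)B 3/3 ✓
(2,3)B 3/3 ✓
(2,4)B 1/2 ✓
(3,1)B 2/2 ✓
(3,3)B 1/2 ✓
(3,4)A 0/2 ✗
(4,1)B 1/2 ✓
(4,2)A 0/1 ✗
For instance (3,4) has only 0/2 same-type neighbors, below 1/3.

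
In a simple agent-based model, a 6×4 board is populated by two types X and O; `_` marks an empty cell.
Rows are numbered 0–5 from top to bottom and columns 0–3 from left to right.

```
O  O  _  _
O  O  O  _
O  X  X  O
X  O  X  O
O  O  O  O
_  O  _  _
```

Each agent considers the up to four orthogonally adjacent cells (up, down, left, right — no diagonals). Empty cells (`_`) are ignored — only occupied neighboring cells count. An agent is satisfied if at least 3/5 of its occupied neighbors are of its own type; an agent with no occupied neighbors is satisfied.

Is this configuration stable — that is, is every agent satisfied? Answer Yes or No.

No

Row 0: (0,0)O 2/2 ok · (0,1)O 2/2 ok
Row 1: (1,0)O 3/3 ok · (1,1)O 3/4 ok · (1,2)O 1/2 unhappy
Row 2: (2,0)O 1/3 unhappy · (2,1)X 1/4 unhappy · (2,2)X 2/4 unhappy · (2,3)O 1/2 unhappy
Row 3: (3,0)X 0/3 unhappy · (3,1)O 1/4 unhappy · (3,2)X 1/4 unhappy · (3,3)O 2/3 ok
Row 4: (4,0)O 1/2 unhappy · (4,1)O 4/4 ok · (4,2)O 2/3 ok · (4,3)O 2/2 ok
Row 5: (5,1)O 1/1 ok
For instance (1,2) has only 1/2 same-type neighbors, below 3/5.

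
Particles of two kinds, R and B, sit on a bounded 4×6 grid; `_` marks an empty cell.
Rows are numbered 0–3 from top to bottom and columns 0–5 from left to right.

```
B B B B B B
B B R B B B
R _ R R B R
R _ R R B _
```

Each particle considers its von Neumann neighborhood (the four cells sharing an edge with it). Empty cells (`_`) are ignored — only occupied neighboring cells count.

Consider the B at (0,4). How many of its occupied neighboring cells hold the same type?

Occupied neighbors of (0,4): (1,4)=B, (0,3)=B, (0,5)=B.
Same type (B): 3 of 3.

3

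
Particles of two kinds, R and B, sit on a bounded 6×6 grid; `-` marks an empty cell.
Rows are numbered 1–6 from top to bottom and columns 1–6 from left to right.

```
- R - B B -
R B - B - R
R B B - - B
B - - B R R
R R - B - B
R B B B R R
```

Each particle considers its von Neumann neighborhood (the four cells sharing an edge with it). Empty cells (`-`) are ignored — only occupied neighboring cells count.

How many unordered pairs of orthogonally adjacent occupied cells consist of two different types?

Scan each occupied cell's neighbors to the right and below so each pair is counted once.
Row 1: R(1,2)–B(2,2)≠ B(1,4)–B(1,5)= B(1,4)–B(2,4)=  → 1/3 unlike.
Row 2: R(2,1)–B(2,2)≠ R(2,1)–R(3,1)= B(2,2)–B(3,2)= R(2,6)–B(3,6)≠  → 2/4 unlike.
Row 3: R(3,1)–B(3,2)≠ R(3,1)–B(4,1)≠ B(3,2)–B(3,3)= B(3,6)–R(4,6)≠  → 3/4 unlike.
Row 4: B(4,1)–R(5,1)≠ B(4,4)–R(4,5)≠ B(4,4)–B(5,4)= R(4,5)–R(4,6)= R(4,6)–B(5,6)≠  → 3/5 unlike.
Row 5: R(5,1)–R(5,2)= R(5,1)–R(6,1)= R(5,2)–B(6,2)≠ B(5,4)–B(6,4)= B(5,6)–R(6,6)≠  → 2/5 unlike.
Row 6: R(6,1)–B(6,2)≠ B(6,2)–B(6,3)= B(6,3)–B(6,4)= B(6,4)–R(6,5)≠ R(6,5)–R(6,6)=  → 2/5 unlike.
Total adjacent occupied pairs: 26; unlike-type pairs: 13.

13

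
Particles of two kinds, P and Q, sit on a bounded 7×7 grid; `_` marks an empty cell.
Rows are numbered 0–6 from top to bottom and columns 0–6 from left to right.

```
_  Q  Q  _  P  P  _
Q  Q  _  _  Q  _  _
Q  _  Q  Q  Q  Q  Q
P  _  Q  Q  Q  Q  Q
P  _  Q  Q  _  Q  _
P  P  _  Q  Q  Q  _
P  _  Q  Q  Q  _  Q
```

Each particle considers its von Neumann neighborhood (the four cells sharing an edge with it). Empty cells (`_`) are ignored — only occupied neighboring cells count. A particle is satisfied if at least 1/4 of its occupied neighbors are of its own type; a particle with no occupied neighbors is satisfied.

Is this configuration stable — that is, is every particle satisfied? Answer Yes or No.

Row 0: (0,1)Q 2/2 ok · (0,2)Q 1/1 ok · (0,4)P 1/2 ok · (0,5)P 1/1 ok
Row 1: (1,0)Q 2/2 ok · (1,1)Q 2/2 ok · (1,4)Q 1/2 ok
Row 2: (2,0)Q 1/2 ok · (2,2)Q 2/2 ok · (2,3)Q 3/3 ok · (2,4)Q 4/4 ok · (2,5)Q 3/3 ok · (2,6)Q 2/2 ok
Row 3: (3,0)P 1/2 ok · (3,2)Q 3/3 ok · (3,3)Q 4/4 ok · (3,4)Q 3/3 ok · (3,5)Q 4/4 ok · (3,6)Q 2/2 ok
Row 4: (4,0)P 2/2 ok · (4,2)Q 2/2 ok · (4,3)Q 3/3 ok · (4,5)Q 2/2 ok
Row 5: (5,0)P 3/3 ok · (5,1)P 1/1 ok · (5,3)Q 3/3 ok · (5,4)Q 3/3 ok · (5,5)Q 2/2 ok
Row 6: (6,0)P 1/1 ok · (6,2)Q 1/1 ok · (6,3)Q 3/3 ok · (6,4)Q 2/2 ok · (6,6)Q 0/0 ok
All meet the threshold, so the configuration is stable.

Yes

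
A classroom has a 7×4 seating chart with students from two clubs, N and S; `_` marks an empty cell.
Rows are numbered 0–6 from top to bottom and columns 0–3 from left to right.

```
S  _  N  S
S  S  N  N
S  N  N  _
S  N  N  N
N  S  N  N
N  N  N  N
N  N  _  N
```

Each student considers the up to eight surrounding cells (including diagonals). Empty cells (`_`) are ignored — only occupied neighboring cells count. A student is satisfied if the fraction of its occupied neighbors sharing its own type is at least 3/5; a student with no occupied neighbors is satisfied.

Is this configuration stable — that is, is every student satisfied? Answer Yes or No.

No

Row 0: (0,0)S 2/2 ✓ · (0,2)N 2/4 ✗ · (0,3)S 0/3 ✗
Row 1: (1,0)S 3/4 ✓ · (1,1)S 3/7 ✗ · (1,2)N 4/6 ✓ · (1,3)N 3/4 ✓
Row 2: (2,0)S 3/5 ✓ · (2,1)N 4/8 ✗ · (2,2)N 6/7 ✓
Row 3: (3,0)S 2/5 ✗ · (3,1)N 5/8 ✓ · (3,2)N 6/7 ✓ · (3,3)N 4/4 ✓
Row 4: (4,0)N 3/5 ✓ · (4,1)S 1/8 ✗ · (4,2)N 7/8 ✓ · (4,3)N 5/5 ✓
Row 5: (5,0)N 4/5 ✓ · (5,1)N 6/7 ✓ · (5,2)N 6/7 ✓ · (5,3)N 4/4 ✓
Row 6: (6,0)N 3/3 ✓ · (6,1)N 4/4 ✓ · (6,3)N 2/2 ✓
For instance (0,2) has only 2/4 same-type neighbors, below 3/5.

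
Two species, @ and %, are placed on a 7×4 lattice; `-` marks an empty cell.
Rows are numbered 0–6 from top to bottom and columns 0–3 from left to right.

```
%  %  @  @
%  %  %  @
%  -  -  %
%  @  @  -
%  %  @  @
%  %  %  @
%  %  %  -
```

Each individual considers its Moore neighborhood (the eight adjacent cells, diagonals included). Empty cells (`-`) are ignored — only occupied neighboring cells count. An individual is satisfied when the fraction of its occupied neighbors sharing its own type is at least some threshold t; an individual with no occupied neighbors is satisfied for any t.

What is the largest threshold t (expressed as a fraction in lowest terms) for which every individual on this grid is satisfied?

Row 0: (0,0)% 3/3 · (0,1)% 4/5 · (0,2)@ 2/5 · (0,3)@ 2/3
Row 1: (1,0)% 4/4 · (1,1)% 5/6 · (1,2)% 3/6 · (1,3)@ 2/4
Row 2: (2,0)% 3/4 · (2,3)% 1/3
Row 3: (3,0)% 3/4 · (3,1)@ 2/6 · (3,2)@ 3/5
Row 4: (4,0)% 4/5 · (4,1)% 5/8 · (4,2)@ 4/7 · (4,3)@ 3/4
Row 5: (5,0)% 5/5 · (5,1)% 7/8 · (5,2)% 4/7 · (5,3)@ 2/4
Row 6: (6,0)% 3/3 · (6,1)% 5/5 · (6,2)% 3/4
The smallest same-type fraction is 1/3 at (2,3), which reduces to 1/3. Any threshold above that leaves this individual unsatisfied.

1/3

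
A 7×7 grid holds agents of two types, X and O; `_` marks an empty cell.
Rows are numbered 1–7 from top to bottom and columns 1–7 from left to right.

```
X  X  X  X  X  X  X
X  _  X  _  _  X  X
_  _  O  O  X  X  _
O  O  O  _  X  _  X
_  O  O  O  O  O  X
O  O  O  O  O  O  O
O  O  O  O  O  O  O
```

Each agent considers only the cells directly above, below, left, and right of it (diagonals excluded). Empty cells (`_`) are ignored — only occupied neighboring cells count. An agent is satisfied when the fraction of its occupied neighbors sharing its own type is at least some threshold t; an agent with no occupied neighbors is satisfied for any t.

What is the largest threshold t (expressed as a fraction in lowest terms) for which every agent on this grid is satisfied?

(1,1)X 2/2
(1,2)X 2/2
(1,3)X 3/3
(1,4)X 2/2
(1,5)X 2/2
(1,6)X 3/3
(1,7)X 2/2
(2,1)X 1/1
(2,3)X 1/2
(2,6)X 3/3
(2,7)X 2/2
(3,3)O 2/3
(3,4)O 1/2
(3,5)X 2/3
(3,6)X 2/2
(4,1)O 1/1
(4,2)O 3/3
(4,3)O 3/3
(4,5)X 1/2
(4,7)X 1/1
(5,2)O 3/3
(5,3)O 4/4
(5,4)O 3/3
(5,5)O 3/4
(5,6)O 2/3
(5,7)X 1/3
(6,1)O 2/2
(6,2)O 4/4
(6,3)O 4/4
(6,4)O 4/4
(6,5)O 4/4
(6,6)O 4/4
(6,7)O 2/3
(7,1)O 2/2
(7,2)O 3/3
(7,3)O 3/3
(7,4)O 3/3
(7,5)O 3/3
(7,6)O 3/3
(7,7)O 2/2
The smallest same-type fraction is 1/3 at (5,7), which reduces to 1/3. Any threshold above that leaves this agent unsatisfied.

1/3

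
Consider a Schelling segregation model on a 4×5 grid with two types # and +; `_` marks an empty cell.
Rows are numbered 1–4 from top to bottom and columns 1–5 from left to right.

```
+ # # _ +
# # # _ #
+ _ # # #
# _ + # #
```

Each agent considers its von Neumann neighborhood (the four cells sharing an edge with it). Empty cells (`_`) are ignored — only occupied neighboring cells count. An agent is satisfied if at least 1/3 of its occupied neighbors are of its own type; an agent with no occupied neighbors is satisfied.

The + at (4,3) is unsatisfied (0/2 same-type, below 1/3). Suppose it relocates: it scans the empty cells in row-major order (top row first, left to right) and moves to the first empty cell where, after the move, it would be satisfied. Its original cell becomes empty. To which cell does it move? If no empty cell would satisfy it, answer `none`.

(1,4)

Vacating (4,3). Empty cells in order:
  (1,4): 1/2 same-type → satisfied — stop here.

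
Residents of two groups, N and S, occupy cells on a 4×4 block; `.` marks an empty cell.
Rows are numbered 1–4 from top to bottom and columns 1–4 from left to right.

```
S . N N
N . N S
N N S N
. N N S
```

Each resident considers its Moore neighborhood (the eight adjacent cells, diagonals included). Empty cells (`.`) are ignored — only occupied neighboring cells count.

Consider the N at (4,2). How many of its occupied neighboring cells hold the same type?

Occupied neighbors of (4,2): (3,1)=N, (3,2)=N, (3,3)=S, (4,3)=N.
Same type (N): 3 of 4.

3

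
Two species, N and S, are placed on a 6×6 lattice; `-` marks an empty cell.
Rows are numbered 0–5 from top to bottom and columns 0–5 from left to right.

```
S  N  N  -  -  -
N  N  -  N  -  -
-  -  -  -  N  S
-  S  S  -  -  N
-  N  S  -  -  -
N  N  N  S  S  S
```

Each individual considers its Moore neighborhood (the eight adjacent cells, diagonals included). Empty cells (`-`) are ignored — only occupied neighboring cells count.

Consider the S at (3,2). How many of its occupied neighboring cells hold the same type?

2

Occupied neighbors of (3,2): (3,1)=S, (4,1)=N, (4,2)=S.
Same type (S): 2 of 3.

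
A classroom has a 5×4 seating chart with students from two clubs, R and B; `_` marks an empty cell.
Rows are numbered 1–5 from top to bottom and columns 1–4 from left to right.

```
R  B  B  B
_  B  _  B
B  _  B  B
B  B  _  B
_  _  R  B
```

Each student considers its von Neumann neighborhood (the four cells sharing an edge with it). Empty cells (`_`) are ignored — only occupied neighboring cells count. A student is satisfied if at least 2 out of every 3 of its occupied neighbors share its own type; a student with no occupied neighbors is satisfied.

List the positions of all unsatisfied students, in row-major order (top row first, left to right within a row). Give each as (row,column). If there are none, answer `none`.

(1,1), (5,3), (5,4)

Row 1: (1,1)R 0/1 not · (1,2)B 2/3 satisfied · (1,3)B 2/2 satisfied · (1,4)B 2/2 satisfied
Row 2: (2,2)B 1/1 satisfied · (2,4)B 2/2 satisfied
Row 3: (3,1)B 1/1 satisfied · (3,3)B 1/1 satisfied · (3,4)B 3/3 satisfied
Row 4: (4,1)B 2/2 satisfied · (4,2)B 1/1 satisfied · (4,4)B 2/2 satisfied
Row 5: (5,3)R 0/1 not · (5,4)B 1/2 not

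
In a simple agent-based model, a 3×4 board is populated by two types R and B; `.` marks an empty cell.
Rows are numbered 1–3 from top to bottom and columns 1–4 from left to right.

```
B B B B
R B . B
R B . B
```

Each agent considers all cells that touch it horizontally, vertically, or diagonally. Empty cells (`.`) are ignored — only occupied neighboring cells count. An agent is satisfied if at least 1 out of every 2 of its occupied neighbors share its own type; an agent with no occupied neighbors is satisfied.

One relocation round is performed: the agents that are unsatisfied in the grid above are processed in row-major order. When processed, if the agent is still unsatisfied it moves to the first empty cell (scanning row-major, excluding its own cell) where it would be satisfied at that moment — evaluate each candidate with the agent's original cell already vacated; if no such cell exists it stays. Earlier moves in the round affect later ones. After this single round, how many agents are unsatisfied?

Initially unsatisfied (in order): (2,1), (3,1), (3,2).
  (2,1): no empty cell satisfies it; stays.
  (3,1): no empty cell satisfies it; stays.
  (3,2) → (2,3).
Resulting grid:
B B B B
R B B B
R . . B
Unsatisfied now: (2,1).

1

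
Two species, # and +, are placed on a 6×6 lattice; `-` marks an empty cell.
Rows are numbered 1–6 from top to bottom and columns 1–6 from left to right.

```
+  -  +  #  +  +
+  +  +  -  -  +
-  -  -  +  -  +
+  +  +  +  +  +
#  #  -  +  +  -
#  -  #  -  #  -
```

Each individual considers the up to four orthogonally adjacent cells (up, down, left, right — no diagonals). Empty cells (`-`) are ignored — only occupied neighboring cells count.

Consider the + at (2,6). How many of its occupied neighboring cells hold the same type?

Occupied neighbors of (2,6): (1,6)=+, (3,6)=+.
Same type (+): 2 of 2.

2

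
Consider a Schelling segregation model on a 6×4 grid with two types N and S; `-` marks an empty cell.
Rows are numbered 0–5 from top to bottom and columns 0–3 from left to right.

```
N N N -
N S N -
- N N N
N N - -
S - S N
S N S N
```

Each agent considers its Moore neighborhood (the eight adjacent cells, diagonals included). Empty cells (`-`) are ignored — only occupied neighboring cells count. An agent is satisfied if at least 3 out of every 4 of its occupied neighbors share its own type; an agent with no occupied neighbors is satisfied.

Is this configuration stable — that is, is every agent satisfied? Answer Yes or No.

Row 0: (0,0)N 2/3 not · (0,1)N 4/5 satisfied · (0,2)N 2/3 not
Row 1: (1,0)N 3/4 satisfied · (1,1)S 0/7 not · (1,2)N 5/6 satisfied
Row 2: (2,1)N 5/6 satisfied · (2,2)N 4/5 satisfied · (2,3)N 2/2 satisfied
Row 3: (3,0)N 2/3 not · (3,1)N 3/5 not
Row 4: (4,0)S 1/4 not · (4,2)S 1/5 not · (4,3)N 1/3 not
Row 5: (5,0)S 1/2 not · (5,1)N 0/4 not · (5,2)S 1/4 not · (5,3)N 1/3 not
For instance (0,0) has only 2/3 same-type neighbors, below 3/4.

No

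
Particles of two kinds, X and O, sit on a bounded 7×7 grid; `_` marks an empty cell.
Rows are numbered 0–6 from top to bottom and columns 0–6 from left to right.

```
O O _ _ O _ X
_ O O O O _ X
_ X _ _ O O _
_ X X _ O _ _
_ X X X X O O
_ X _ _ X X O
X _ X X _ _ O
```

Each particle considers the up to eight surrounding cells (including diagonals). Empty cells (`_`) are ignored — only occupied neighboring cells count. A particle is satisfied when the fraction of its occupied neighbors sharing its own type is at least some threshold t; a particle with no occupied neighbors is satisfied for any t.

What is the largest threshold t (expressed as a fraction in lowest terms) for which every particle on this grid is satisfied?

1/3

Row 0: (0,0)O 2/2 · (0,1)O 3/3 · (0,4)O 2/2 · (0,6)X 1/1
Row 1: (1,1)O 3/4 · (1,2)O 3/4 · (1,3)O 4/4 · (1,4)O 4/4 · (1,6)X 1/2
Row 2: (2,1)X 2/4 · (2,4)O 4/4 · (2,5)O 3/4
Row 3: (3,1)X 4/4 · (3,2)X 5/5 · (3,4)O 3/5
Row 4: (4,1)X 4/4 · (4,2)X 5/5 · (4,3)X 4/5 · (4,4)X 3/5 · (4,5)O 3/6 · (4,6)O 2/3
Row 5: (5,1)X 4/4 · (5,4)X 4/5 · (5,5)X 2/6 · (5,6)O 3/4
Row 6: (6,0)X 1/1 · (6,2)X 2/2 · (6,3)X 2/2 · (6,6)O 1/2
The smallest same-type fraction is 2/6 at (5,5), which reduces to 1/3. Any threshold above that leaves this particle unsatisfied.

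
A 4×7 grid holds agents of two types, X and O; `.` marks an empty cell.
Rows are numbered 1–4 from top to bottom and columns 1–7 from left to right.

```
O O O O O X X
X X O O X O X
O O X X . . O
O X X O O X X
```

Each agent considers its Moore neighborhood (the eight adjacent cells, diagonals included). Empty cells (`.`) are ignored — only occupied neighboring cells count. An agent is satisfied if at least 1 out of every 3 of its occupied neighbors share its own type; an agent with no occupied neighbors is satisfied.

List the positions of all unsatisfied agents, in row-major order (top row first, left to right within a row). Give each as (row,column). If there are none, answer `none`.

(1,1)O 1/3 satisfied
(1,2)O 3/5 satisfied
(1,3)O 4/5 satisfied
(1,4)O 4/5 satisfied
(1,5)O 3/5 satisfied
(1,6)X 3/5 satisfied
(1,7)X 2/3 satisfied
(2,1)X 1/5 not
(2,2)X 2/8 not
(2,3)O 5/8 satisfied
(2,4)O 4/7 satisfied
(2,5)X 2/6 satisfied
(2,6)O 2/6 satisfied
(2,7)X 2/4 satisfied
(3,1)O 2/5 satisfied
(3,2)O 3/8 satisfied
(3,3)X 4/8 satisfied
(3,4)X 3/7 satisfied
(3,7)O 1/4 not
(4,1)O 2/3 satisfied
(4,2)X 2/5 satisfied
(4,3)X 3/5 satisfied
(4,4)O 1/4 not
(4,5)O 1/3 satisfied
(4,6)X 1/3 satisfied
(4,7)X 1/2 satisfied

(2,1), (2,2), (3,7), (4,4)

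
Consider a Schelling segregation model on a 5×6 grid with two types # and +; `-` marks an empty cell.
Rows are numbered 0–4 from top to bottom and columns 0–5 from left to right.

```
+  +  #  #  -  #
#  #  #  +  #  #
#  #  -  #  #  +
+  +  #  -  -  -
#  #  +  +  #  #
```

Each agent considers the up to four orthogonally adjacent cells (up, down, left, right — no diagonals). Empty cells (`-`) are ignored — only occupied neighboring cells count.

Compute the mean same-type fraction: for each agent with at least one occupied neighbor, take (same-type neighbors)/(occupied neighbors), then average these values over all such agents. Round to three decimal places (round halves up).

Row 0: (0,0)+ 1/2 · (0,1)+ 1/3 · (0,2)# 2/3 · (0,3)# 1/2 · (0,5)# 1/1
Row 1: (1,0)# 2/3 · (1,1)# 3/4 · (1,2)# 2/3 · (1,3)+ 0/4 · (1,4)# 2/3 · (1,5)# 2/3
Row 2: (2,0)# 2/3 · (2,1)# 2/3 · (2,3)# 1/2 · (2,4)# 2/3 · (2,5)+ 0/2
Row 3: (3,0)+ 1/3 · (3,1)+ 1/4 · (3,2)# 0/2
Row 4: (4,0)# 1/2 · (4,1)# 1/3 · (4,2)+ 1/3 · (4,3)+ 1/2 · (4,4)# 1/2 · (4,5)# 1/1
Sum over 25 agents: 1/2 + 1/3 + 2/3 + 1/2 + 1/1 + 2/3 + 3/4 + 2/3 + 0/4 + 2/3 + 2/3 + 2/3 + 2/3 + 1/2 + 2/3 + 0/2 + 1/3 + 1/4 + 0/2 + 1/2 + 1/3 + 1/3 + 1/2 + 1/2 + 1/1 = 38/3; mean = 38/3 ÷ 25 = 38/75 = 0.506666… → 0.507.

0.507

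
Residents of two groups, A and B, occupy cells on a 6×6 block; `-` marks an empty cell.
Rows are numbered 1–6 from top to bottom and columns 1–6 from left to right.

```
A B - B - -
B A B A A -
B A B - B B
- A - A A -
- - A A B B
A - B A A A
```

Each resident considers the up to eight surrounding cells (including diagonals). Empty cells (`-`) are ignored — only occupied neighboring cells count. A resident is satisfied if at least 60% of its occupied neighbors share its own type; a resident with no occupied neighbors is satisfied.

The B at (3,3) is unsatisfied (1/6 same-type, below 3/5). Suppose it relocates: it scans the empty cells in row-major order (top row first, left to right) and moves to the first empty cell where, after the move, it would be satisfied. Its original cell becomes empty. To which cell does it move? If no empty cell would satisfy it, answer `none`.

(1,3)

Vacating (3,3). Empty cells in order:
  (1,3): 3/5 same-type → satisfied — stop here.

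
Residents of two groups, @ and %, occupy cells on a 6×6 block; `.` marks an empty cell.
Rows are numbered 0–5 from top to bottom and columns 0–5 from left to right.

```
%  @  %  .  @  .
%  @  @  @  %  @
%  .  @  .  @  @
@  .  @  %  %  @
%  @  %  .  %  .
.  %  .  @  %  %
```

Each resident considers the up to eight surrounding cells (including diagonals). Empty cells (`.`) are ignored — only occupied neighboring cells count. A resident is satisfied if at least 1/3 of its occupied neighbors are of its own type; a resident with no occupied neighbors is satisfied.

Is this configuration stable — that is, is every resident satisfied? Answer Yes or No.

No

(0,0)% 1/3 ok
(0,1)@ 2/5 ok
(0,2)% 0/4 unhappy
(0,4)@ 2/3 ok
(1,0)% 2/4 ok
(1,1)@ 3/7 ok
(1,2)@ 4/5 ok
(1,3)@ 4/6 ok
(1,4)% 0/5 unhappy
(1,5)@ 3/4 ok
(2,0)% 1/3 ok
(2,2)@ 4/5 ok
(2,4)@ 4/7 ok
(2,5)@ 3/5 ok
(3,0)@ 1/3 ok
(3,2)@ 2/4 ok
(3,3)% 3/6 ok
(3,4)% 2/5 ok
(3,5)@ 2/4 ok
(4,0)% 1/3 ok
(4,1)@ 2/5 ok
(4,2)% 2/5 ok
(4,4)% 4/6 ok
(5,1)% 2/3 ok
(5,3)@ 0/3 unhappy
(5,4)% 2/3 ok
(5,5)% 2/2 ok
For instance (0,2) has only 0/4 same-type neighbors, below 1/3.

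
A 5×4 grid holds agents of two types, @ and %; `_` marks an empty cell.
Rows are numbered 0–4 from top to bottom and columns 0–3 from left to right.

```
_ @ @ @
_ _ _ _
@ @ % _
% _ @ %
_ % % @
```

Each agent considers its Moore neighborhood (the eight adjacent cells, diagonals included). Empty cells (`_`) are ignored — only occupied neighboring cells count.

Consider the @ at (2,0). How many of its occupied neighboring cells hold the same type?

1

Occupied neighbors of (2,0): (2,1)=@, (3,0)=%.
Same type (@): 1 of 2.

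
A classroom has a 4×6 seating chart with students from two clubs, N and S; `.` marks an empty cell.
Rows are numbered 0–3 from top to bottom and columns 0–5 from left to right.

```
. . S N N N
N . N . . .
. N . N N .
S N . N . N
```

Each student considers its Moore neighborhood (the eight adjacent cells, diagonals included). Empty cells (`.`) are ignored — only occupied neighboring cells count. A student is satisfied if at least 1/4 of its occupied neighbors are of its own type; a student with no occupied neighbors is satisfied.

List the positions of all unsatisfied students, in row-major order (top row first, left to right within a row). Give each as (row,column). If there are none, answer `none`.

Row 0: (0,2)S 0/2 unhappy · (0,3)N 2/3 ok · (0,4)N 2/2 ok · (0,5)N 1/1 ok
Row 1: (1,0)N 1/1 ok · (1,2)N 3/4 ok
Row 2: (2,1)N 3/4 ok · (2,3)N 3/3 ok · (2,4)N 3/3 ok
Row 3: (3,0)S 0/2 unhappy · (3,1)N 1/2 ok · (3,3)N 2/2 ok · (3,5)N 1/1 ok

(0,2), (3,0)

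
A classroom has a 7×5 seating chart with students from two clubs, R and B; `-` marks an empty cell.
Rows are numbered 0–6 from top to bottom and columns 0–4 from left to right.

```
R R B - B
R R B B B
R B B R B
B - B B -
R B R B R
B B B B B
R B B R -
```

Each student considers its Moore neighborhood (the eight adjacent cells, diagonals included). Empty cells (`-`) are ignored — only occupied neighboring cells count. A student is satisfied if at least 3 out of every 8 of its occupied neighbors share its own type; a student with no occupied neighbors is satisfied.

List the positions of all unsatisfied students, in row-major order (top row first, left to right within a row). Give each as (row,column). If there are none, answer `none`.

(0,0)R 3/3 ✓
(0,1)R 3/5 ✓
(0,2)B 2/4 ✓
(0,4)B 2/2 ✓
(1,0)R 4/5 ✓
(1,1)R 4/8 ✓
(1,2)B 4/7 ✓
(1,3)B 6/7 ✓
(1,4)B 3/4 ✓
(2,0)R 2/4 ✓
(2,1)B 4/7 ✓
(2,2)B 5/7 ✓
(2,3)R 0/7 ✗
(2,4)B 3/4 ✓
(3,0)B 2/4 ✓
(3,2)B 5/7 ✓
(3,3)B 4/7 ✓
(4,0)R 0/4 ✗
(4,1)B 5/7 ✓
(4,2)R 0/7 ✗
(4,3)B 5/7 ✓
(4,4)R 0/4 ✗
(5,0)B 3/5 ✓
(5,1)B 5/8 ✓
(5,2)B 6/8 ✓
(5,3)B 4/7 ✓
(5,4)B 2/4 ✓
(6,0)R 0/3 ✗
(6,1)B 4/5 ✓
(6,2)B 4/5 ✓
(6,3)R 0/4 ✗

(2,3), (4,0), (4,2), (4,4), (6,0), (6,3)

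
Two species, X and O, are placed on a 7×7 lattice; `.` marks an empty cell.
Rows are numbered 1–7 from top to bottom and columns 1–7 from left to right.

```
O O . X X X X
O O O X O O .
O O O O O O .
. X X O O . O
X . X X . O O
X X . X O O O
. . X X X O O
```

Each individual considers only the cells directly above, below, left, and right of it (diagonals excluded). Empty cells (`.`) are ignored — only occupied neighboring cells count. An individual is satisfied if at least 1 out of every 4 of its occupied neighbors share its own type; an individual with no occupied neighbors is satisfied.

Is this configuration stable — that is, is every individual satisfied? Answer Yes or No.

Row 1: (1,1)O 2/2 ✓ · (1,2)O 2/2 ✓ · (1,4)X 2/2 ✓ · (1,5)X 2/3 ✓ · (1,6)X 2/3 ✓ · (1,7)X 1/1 ✓
Row 2: (2,1)O 3/3 ✓ · (2,2)O 4/4 ✓ · (2,3)O 2/3 ✓ · (2,4)X 1/4 ✓ · (2,5)O 2/4 ✓ · (2,6)O 2/3 ✓
Row 3: (3,1)O 2/2 ✓ · (3,2)O 3/4 ✓ · (3,3)O 3/4 ✓ · (3,4)O 3/4 ✓ · (3,5)O 4/4 ✓ · (3,6)O 2/2 ✓
Row 4: (4,2)X 1/2 ✓ · (4,3)X 2/4 ✓ · (4,4)O 2/4 ✓ · (4,5)O 2/2 ✓ · (4,7)O 1/1 ✓
Row 5: (5,1)X 1/1 ✓ · (5,3)X 2/2 ✓ · (5,4)X 2/3 ✓ · (5,6)O 2/2 ✓ · (5,7)O 3/3 ✓
Row 6: (6,1)X 2/2 ✓ · (6,2)X 1/1 ✓ · (6,4)X 2/3 ✓ · (6,5)O 1/3 ✓ · (6,6)O 4/4 ✓ · (6,7)O 3/3 ✓
Row 7: (7,3)X 1/1 ✓ · (7,4)X 3/3 ✓ · (7,5)X 1/3 ✓ · (7,6)O 2/3 ✓ · (7,7)O 2/2 ✓
All meet the threshold, so the configuration is stable.

Yes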